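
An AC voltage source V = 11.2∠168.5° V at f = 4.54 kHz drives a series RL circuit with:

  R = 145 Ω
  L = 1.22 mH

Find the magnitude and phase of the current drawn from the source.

Step 1 — Angular frequency: ω = 2π·f = 2π·4540 = 2.853e+04 rad/s.
Step 2 — Component impedances:
  R: Z = R = 145 Ω
  L: Z = jωL = j·2.853e+04·0.00122 = 0 + j34.8 Ω
Step 3 — Series combination: Z_total = R + L = 145 + j34.8 Ω = 149.1∠13.5° Ω.
Step 4 — Source phasor: V = 11.2∠168.5° V = -10.98 + j2.233 V.
Step 5 — Ohm's law: I = V / Z_total = (-10.98 + j2.233) / (145 + j34.8) = -0.06807 + j0.03174 A.
Step 6 — Convert to polar: |I| = 0.07511 A, ∠I = 155.0°.

I = 0.07511∠155.0° A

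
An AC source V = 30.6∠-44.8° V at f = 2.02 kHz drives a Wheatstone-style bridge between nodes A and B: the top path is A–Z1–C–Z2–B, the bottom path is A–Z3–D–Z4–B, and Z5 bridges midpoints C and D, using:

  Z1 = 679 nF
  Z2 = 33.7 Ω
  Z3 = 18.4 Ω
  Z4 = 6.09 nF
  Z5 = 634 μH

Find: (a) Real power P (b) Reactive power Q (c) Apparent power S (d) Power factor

Step 1 — Angular frequency: ω = 2π·f = 2π·2020 = 1.269e+04 rad/s.
Step 2 — Component impedances:
  Z1: Z = 1/(jωC) = -j/(ω·C) = 0 - j116 Ω
  Z2: Z = R = 33.7 Ω
  Z3: Z = R = 18.4 Ω
  Z4: Z = 1/(jωC) = -j/(ω·C) = 0 - j1.294e+04 Ω
  Z5: Z = jωL = j·1.269e+04·0.000634 = 0 + j8.047 Ω
Step 3 — Bridge requires nodal analysis (the Z5 bridge couples midpoints C and D, so the two paths cannot be reduced to a simple series/parallel combination). Setting node B to ground and injecting 1 A at node A, the 3-node admittance system at A, C, D solves to V_A = Z_AB = 54.39 + j5.039 Ω = 54.62∠5.3° Ω.
Step 4 — Source phasor: V = 30.6∠-44.8° V = 21.71 - j21.56 V.
Step 5 — Current: I = V / Z = 0.3594 - j0.4297 A = 0.5602∠-50.1° A.
Step 6 — Complex power: S = V·I* = 17.07 + j1.581 VA.
Step 7 — Real power: P = Re(S) = 17.07 W.
Step 8 — Reactive power: Q = Im(S) = 1.581 VAR.
Step 9 — Apparent power: |S| = 17.14 VA.
Step 10 — Power factor: PF = P/|S| = 0.9957 (lagging).

(a) P = 17.07 W  (b) Q = 1.581 VAR  (c) S = 17.14 VA  (d) PF = 0.9957 (lagging)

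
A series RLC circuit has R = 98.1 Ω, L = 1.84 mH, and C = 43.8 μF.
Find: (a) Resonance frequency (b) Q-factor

Step 1 — Resonance condition Im(Z)=0 gives ω₀ = 1/√(LC).
Step 2 — ω₀ = 1/√(0.00184·4.38e-05) = 3523 rad/s.
Step 3 — f₀ = ω₀/(2π) = 560.6 Hz.
Step 4 — Series Q: Q = ω₀L/R = 3523·0.00184/98.1 = 0.06607.

(a) f₀ = 560.6 Hz  (b) Q = 0.06607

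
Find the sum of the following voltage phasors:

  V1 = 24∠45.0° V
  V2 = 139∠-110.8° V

Step 1 — Convert each phasor to rectangular form:
  V1 = 24·(cos(45.0°) + j·sin(45.0°)) = 16.97 + j16.97 V
  V2 = 139·(cos(-110.8°) + j·sin(-110.8°)) = -49.36 - j129.9 V
Step 2 — Sum components: V_total = -32.39 - j113 V.
Step 3 — Convert to polar: |V_total| = 117.5 V, ∠V_total = -106.0°.

V_total = 117.5∠-106.0° V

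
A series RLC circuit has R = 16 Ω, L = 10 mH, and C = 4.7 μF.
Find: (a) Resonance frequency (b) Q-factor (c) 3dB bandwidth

Step 1 — Resonance condition Im(Z)=0 gives ω₀ = 1/√(LC).
Step 2 — ω₀ = 1/√(0.01·4.7e-06) = 4613 rad/s.
Step 3 — f₀ = ω₀/(2π) = 734.1 Hz.
Step 4 — Series Q: Q = ω₀L/R = 4613·0.01/16 = 2.883.
Step 5 — 3dB bandwidth: Δω = ω₀/Q = 1600 rad/s; BW = Δω/(2π) = 254.6 Hz.

(a) f₀ = 734.1 Hz  (b) Q = 2.883  (c) BW = 254.6 Hz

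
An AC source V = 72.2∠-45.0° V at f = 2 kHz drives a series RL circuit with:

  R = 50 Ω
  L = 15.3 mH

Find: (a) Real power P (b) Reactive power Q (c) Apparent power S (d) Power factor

Step 1 — Angular frequency: ω = 2π·f = 2π·2000 = 1.257e+04 rad/s.
Step 2 — Component impedances:
  R: Z = R = 50 Ω
  L: Z = jωL = j·1.257e+04·0.0153 = 0 + j192.3 Ω
Step 3 — Series combination: Z_total = R + L = 50 + j192.3 Ω = 198.7∠75.4° Ω.
Step 4 — Source phasor: V = 72.2∠-45.0° V = 51.05 - j51.05 V.
Step 5 — Current: I = V / Z = -0.184 - j0.3134 A = 0.3634∠-120.4° A.
Step 6 — Complex power: S = V·I* = 6.604 + j25.4 VA.
Step 7 — Real power: P = Re(S) = 6.604 W.
Step 8 — Reactive power: Q = Im(S) = 25.4 VAR.
Step 9 — Apparent power: |S| = 26.24 VA.
Step 10 — Power factor: PF = P/|S| = 0.2517 (lagging).

(a) P = 6.604 W  (b) Q = 25.4 VAR  (c) S = 26.24 VA  (d) PF = 0.2517 (lagging)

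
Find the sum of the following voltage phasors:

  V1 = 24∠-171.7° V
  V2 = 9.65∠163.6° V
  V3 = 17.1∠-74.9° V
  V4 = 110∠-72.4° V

Step 1 — Convert each phasor to rectangular form:
  V1 = 24·(cos(-171.7°) + j·sin(-171.7°)) = -23.75 - j3.465 V
  V2 = 9.65·(cos(163.6°) + j·sin(163.6°)) = -9.257 + j2.725 V
  V3 = 17.1·(cos(-74.9°) + j·sin(-74.9°)) = 4.455 - j16.51 V
  V4 = 110·(cos(-72.4°) + j·sin(-72.4°)) = 33.26 - j104.9 V
Step 2 — Sum components: V_total = 4.709 - j122.1 V.
Step 3 — Convert to polar: |V_total| = 122.2 V, ∠V_total = -87.8°.

V_total = 122.2∠-87.8° V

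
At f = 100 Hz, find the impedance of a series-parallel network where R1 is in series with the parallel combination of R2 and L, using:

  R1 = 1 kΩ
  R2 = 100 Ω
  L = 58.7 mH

Step 1 — Angular frequency: ω = 2π·f = 2π·100 = 628.3 rad/s.
Step 2 — Component impedances:
  R1: Z = R = 1000 Ω
  R2: Z = R = 100 Ω
  L: Z = jωL = j·628.3·0.0587 = 0 + j36.88 Ω
Step 3 — Parallel branch: R2 || L = 1/(1/R2 + 1/L) = 11.97 + j32.47 Ω.
Step 4 — Series with R1: Z_total = R1 + (R2 || L) = 1012 + j32.47 Ω = 1012∠1.8° Ω.

Z = 1012 + j32.47 Ω = 1012∠1.8° Ω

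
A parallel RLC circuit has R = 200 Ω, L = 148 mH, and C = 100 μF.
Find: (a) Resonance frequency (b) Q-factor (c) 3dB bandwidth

Step 1 — Resonance: ω₀ = 1/√(LC) = 1/√(0.148·0.0001) = 259.9 rad/s.
Step 2 — f₀ = ω₀/(2π) = 41.37 Hz.
Step 3 — Parallel Q: Q = R/(ω₀L) = 200/(259.9·0.148) = 5.199.
Step 4 — Bandwidth: Δω = ω₀/Q = 50 rad/s; BW = Δω/(2π) = 7.958 Hz.

(a) f₀ = 41.37 Hz  (b) Q = 5.199  (c) BW = 7.958 Hz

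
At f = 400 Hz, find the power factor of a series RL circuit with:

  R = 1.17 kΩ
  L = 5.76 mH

Step 1 — Angular frequency: ω = 2π·f = 2π·400 = 2513 rad/s.
Step 2 — Component impedances:
  R: Z = R = 1170 Ω
  L: Z = jωL = j·2513·0.00576 = 0 + j14.48 Ω
Step 3 — Series combination: Z_total = R + L = 1170 + j14.48 Ω = 1170∠0.7° Ω.
Step 4 — Power factor: PF = cos(φ) = Re(Z)/|Z| = 1170/1170.1 = 0.9999.
Step 5 — Type: Im(Z) = 14.48 ⇒ lagging (phase φ = 0.7°).

PF = 0.9999 (lagging, φ = 0.7°)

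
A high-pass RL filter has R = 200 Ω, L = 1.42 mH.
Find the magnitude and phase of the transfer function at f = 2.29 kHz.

Step 1 — Angular frequency: ω = 2π·2290 = 1.439e+04 rad/s.
Step 2 — Transfer function: H(jω) = jωL/(R + jωL).
Step 3 — Numerator jωL = j·20.43; denominator R + jωL = 200 + j20.43.
Step 4 — H = 0.01033 + j0.1011.
Step 5 — Magnitude: |H| = 0.1016 (-19.9 dB); phase: φ = 84.2°.

|H| = 0.1016 (-19.9 dB), φ = 84.2°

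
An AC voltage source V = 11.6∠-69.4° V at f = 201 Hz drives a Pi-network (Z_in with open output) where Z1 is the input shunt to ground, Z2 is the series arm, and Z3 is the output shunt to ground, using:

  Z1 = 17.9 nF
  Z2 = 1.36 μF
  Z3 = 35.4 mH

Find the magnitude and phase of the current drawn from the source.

Step 1 — Angular frequency: ω = 2π·f = 2π·201 = 1263 rad/s.
Step 2 — Component impedances:
  Z1: Z = 1/(jωC) = -j/(ω·C) = 0 - j4.424e+04 Ω
  Z2: Z = 1/(jωC) = -j/(ω·C) = 0 - j582.2 Ω
  Z3: Z = jωL = j·1263·0.0354 = 0 + j44.71 Ω
Step 3 — With open output, the series arm Z2 and the output shunt Z3 appear in series to ground: Z2 + Z3 = 0 - j537.5 Ω.
Step 4 — Parallel with input shunt Z1: Z_in = Z1 || (Z2 + Z3) = 0 - j531.1 Ω = 531.1∠-90.0° Ω.
Step 5 — Source phasor: V = 11.6∠-69.4° V = 4.081 - j10.86 V.
Step 6 — Ohm's law: I = V / Z_total = (4.081 - j10.86) / (0 - j531.1) = 0.02045 + j0.007685 A.
Step 7 — Convert to polar: |I| = 0.02184 A, ∠I = 20.6°.

I = 0.02184∠20.6° A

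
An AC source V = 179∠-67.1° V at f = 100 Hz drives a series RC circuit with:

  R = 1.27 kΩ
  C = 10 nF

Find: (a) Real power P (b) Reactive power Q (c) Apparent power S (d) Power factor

Step 1 — Angular frequency: ω = 2π·f = 2π·100 = 628.3 rad/s.
Step 2 — Component impedances:
  R: Z = R = 1270 Ω
  C: Z = 1/(jωC) = -j/(ω·C) = 0 - j1.592e+05 Ω
Step 3 — Series combination: Z_total = R + C = 1270 - j1.592e+05 Ω = 1.592e+05∠-89.5° Ω.
Step 4 — Source phasor: V = 179∠-67.1° V = 69.65 - j164.9 V.
Step 5 — Current: I = V / Z = 0.001039 + j0.0004293 A = 0.001125∠22.4° A.
Step 6 — Complex power: S = V·I* = 0.001606 - j0.2013 VA.
Step 7 — Real power: P = Re(S) = 0.001606 W.
Step 8 — Reactive power: Q = Im(S) = -0.2013 VAR.
Step 9 — Apparent power: |S| = 0.2013 VA.
Step 10 — Power factor: PF = P/|S| = 0.007979 (leading).

(a) P = 0.001606 W  (b) Q = -0.2013 VAR  (c) S = 0.2013 VA  (d) PF = 0.007979 (leading)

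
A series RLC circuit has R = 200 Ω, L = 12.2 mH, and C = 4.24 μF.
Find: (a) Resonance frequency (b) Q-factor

Step 1 — Resonance condition Im(Z)=0 gives ω₀ = 1/√(LC).
Step 2 — ω₀ = 1/√(0.0122·4.24e-06) = 4397 rad/s.
Step 3 — f₀ = ω₀/(2π) = 699.8 Hz.
Step 4 — Series Q: Q = ω₀L/R = 4397·0.0122/200 = 0.2682.

(a) f₀ = 699.8 Hz  (b) Q = 0.2682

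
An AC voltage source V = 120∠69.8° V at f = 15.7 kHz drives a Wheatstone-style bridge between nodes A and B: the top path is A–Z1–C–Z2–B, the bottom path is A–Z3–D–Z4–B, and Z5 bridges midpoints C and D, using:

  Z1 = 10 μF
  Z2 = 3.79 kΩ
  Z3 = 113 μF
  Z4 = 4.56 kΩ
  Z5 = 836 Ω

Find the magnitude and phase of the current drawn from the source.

Step 1 — Angular frequency: ω = 2π·f = 2π·1.57e+04 = 9.865e+04 rad/s.
Step 2 — Component impedances:
  Z1: Z = 1/(jωC) = -j/(ω·C) = 0 - j1.014 Ω
  Z2: Z = R = 3790 Ω
  Z3: Z = 1/(jωC) = -j/(ω·C) = 0 - j0.08971 Ω
  Z4: Z = R = 4560 Ω
  Z5: Z = R = 836 Ω
Step 3 — Bridge requires nodal analysis (the Z5 bridge couples midpoints C and D, so the two paths cannot be reduced to a simple series/parallel combination). Setting node B to ground and injecting 1 A at node A, the 3-node admittance system at A, C, D solves to V_A = Z_AB = 2070 - j0.3208 Ω = 2070∠-0.0° Ω.
Step 4 — Source phasor: V = 120∠69.8° V = 41.44 + j112.6 V.
Step 5 — Ohm's law: I = V / Z_total = (41.44 + j112.6) / (2070 - j0.3208) = 0.02001 + j0.05442 A.
Step 6 — Convert to polar: |I| = 0.05798 A, ∠I = 69.8°.

I = 0.05798∠69.8° A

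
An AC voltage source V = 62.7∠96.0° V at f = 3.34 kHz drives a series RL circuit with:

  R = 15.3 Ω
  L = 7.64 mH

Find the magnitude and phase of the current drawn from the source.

Step 1 — Angular frequency: ω = 2π·f = 2π·3340 = 2.099e+04 rad/s.
Step 2 — Component impedances:
  R: Z = R = 15.3 Ω
  L: Z = jωL = j·2.099e+04·0.00764 = 0 + j160.3 Ω
Step 3 — Series combination: Z_total = R + L = 15.3 + j160.3 Ω = 161.1∠84.5° Ω.
Step 4 — Source phasor: V = 62.7∠96.0° V = -6.554 + j62.36 V.
Step 5 — Ohm's law: I = V / Z_total = (-6.554 + j62.36) / (15.3 + j160.3) = 0.3815 + j0.07729 A.
Step 6 — Convert to polar: |I| = 0.3893 A, ∠I = 11.5°.

I = 0.3893∠11.5° A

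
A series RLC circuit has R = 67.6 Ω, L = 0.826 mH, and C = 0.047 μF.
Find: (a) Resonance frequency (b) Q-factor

Step 1 — Resonance condition Im(Z)=0 gives ω₀ = 1/√(LC).
Step 2 — ω₀ = 1/√(0.000826·4.7e-08) = 1.605e+05 rad/s.
Step 3 — f₀ = ω₀/(2π) = 2.554e+04 Hz.
Step 4 — Series Q: Q = ω₀L/R = 1.605e+05·0.000826/67.6 = 1.961.

(a) f₀ = 2.554e+04 Hz  (b) Q = 1.961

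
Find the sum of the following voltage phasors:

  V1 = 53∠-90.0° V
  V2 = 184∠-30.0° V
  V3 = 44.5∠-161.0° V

Step 1 — Convert each phasor to rectangular form:
  V1 = 53·(cos(-90.0°) + j·sin(-90.0°)) = 0 - j53 V
  V2 = 184·(cos(-30.0°) + j·sin(-30.0°)) = 159.3 - j92 V
  V3 = 44.5·(cos(-161.0°) + j·sin(-161.0°)) = -42.08 - j14.49 V
Step 2 — Sum components: V_total = 117.3 - j159.5 V.
Step 3 — Convert to polar: |V_total| = 198 V, ∠V_total = -53.7°.

V_total = 198∠-53.7° V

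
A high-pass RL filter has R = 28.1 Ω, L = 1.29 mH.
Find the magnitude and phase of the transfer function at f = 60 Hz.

Step 1 — Angular frequency: ω = 2π·60 = 377 rad/s.
Step 2 — Transfer function: H(jω) = jωL/(R + jωL).
Step 3 — Numerator jωL = j·0.4863; denominator R + jωL = 28.1 + j0.4863.
Step 4 — H = 0.0002994 + j0.0173.
Step 5 — Magnitude: |H| = 0.0173 (-35.2 dB); phase: φ = 89.0°.

|H| = 0.0173 (-35.2 dB), φ = 89.0°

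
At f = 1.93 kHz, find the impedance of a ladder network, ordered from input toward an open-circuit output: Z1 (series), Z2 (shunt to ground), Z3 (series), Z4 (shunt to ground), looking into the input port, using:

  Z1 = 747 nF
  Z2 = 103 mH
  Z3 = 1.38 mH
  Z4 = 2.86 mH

Step 1 — Angular frequency: ω = 2π·f = 2π·1930 = 1.213e+04 rad/s.
Step 2 — Component impedances:
  Z1: Z = 1/(jωC) = -j/(ω·C) = 0 - j110.4 Ω
  Z2: Z = jωL = j·1.213e+04·0.103 = 0 + j1249 Ω
  Z3: Z = jωL = j·1.213e+04·0.00138 = 0 + j16.73 Ω
  Z4: Z = jωL = j·1.213e+04·0.00286 = 0 + j34.68 Ω
Step 3 — Ladder network (open output): work backward from the far end, alternating series and parallel combinations. Z_in = 0 - j61.01 Ω = 61.01∠-90.0° Ω.

Z = 0 - j61.01 Ω = 61.01∠-90.0° Ω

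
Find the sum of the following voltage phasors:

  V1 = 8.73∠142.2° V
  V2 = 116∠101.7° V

Step 1 — Convert each phasor to rectangular form:
  V1 = 8.73·(cos(142.2°) + j·sin(142.2°)) = -6.898 + j5.351 V
  V2 = 116·(cos(101.7°) + j·sin(101.7°)) = -23.52 + j113.6 V
Step 2 — Sum components: V_total = -30.42 + j118.9 V.
Step 3 — Convert to polar: |V_total| = 122.8 V, ∠V_total = 104.3°.

V_total = 122.8∠104.3° V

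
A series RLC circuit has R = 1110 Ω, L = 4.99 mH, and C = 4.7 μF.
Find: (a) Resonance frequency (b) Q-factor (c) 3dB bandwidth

Step 1 — Resonance: ω₀ = 1/√(LC) = 1/√(0.00499·4.7e-06) = 6530 rad/s.
Step 2 — f₀ = ω₀/(2π) = 1039 Hz.
Step 3 — Series Q: Q = ω₀L/R = 6530·0.00499/1110 = 0.02935.
Step 4 — Bandwidth: Δω = ω₀/Q = 2.224e+05 rad/s; BW = Δω/(2π) = 3.54e+04 Hz.

(a) f₀ = 1039 Hz  (b) Q = 0.02935  (c) BW = 3.54e+04 Hz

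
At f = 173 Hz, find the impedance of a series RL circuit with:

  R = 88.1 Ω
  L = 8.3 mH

Step 1 — Angular frequency: ω = 2π·f = 2π·173 = 1087 rad/s.
Step 2 — Component impedances:
  R: Z = R = 88.1 Ω
  L: Z = jωL = j·1087·0.0083 = 0 + j9.022 Ω
Step 3 — Series combination: Z_total = R + L = 88.1 + j9.022 Ω = 88.56∠5.8° Ω.

Z = 88.1 + j9.022 Ω = 88.56∠5.8° Ω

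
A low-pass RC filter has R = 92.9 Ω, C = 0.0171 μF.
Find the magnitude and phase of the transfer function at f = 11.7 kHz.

Step 1 — Angular frequency: ω = 2π·1.17e+04 = 7.351e+04 rad/s.
Step 2 — Transfer function: H(jω) = 1/(1 + jωRC).
Step 3 — Denominator: 1 + jωRC = 1 + j·7.351e+04·92.9·1.71e-08 = 1 + j0.1168.
Step 4 — H = 0.9865 - j0.1152.
Step 5 — Magnitude: |H| = 0.9932 (-0.1 dB); phase: φ = -6.7°.

|H| = 0.9932 (-0.1 dB), φ = -6.7°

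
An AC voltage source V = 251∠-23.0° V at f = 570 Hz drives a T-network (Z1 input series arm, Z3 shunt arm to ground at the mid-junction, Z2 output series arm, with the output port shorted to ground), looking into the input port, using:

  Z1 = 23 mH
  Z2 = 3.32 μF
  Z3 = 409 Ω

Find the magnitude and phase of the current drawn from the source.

Step 1 — Angular frequency: ω = 2π·f = 2π·570 = 3581 rad/s.
Step 2 — Component impedances:
  Z1: Z = jωL = j·3581·0.023 = 0 + j82.37 Ω
  Z2: Z = 1/(jωC) = -j/(ω·C) = 0 - j84.1 Ω
  Z3: Z = R = 409 Ω
Step 3 — With the output port shorted to ground, the output series arm Z2 runs from the junction to ground; the shunt arm Z3 also runs from the junction to ground. They appear in parallel: Z3 || Z2 = 16.59 - j80.69 Ω.
Step 4 — Series with input arm Z1: Z_in = Z1 + (Z3 || Z2) = 16.59 + j1.682 Ω = 16.68∠5.8° Ω.
Step 5 — Source phasor: V = 251∠-23.0° V = 231 - j98.07 V.
Step 6 — Ohm's law: I = V / Z_total = (231 - j98.07) / (16.59 + j1.682) = 13.19 - j7.248 A.
Step 7 — Convert to polar: |I| = 15.05 A, ∠I = -28.8°.

I = 15.05∠-28.8° A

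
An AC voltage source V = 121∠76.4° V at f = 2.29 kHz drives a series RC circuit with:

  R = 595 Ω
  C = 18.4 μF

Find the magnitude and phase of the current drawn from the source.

Step 1 — Angular frequency: ω = 2π·f = 2π·2290 = 1.439e+04 rad/s.
Step 2 — Component impedances:
  R: Z = R = 595 Ω
  C: Z = 1/(jωC) = -j/(ω·C) = 0 - j3.777 Ω
Step 3 — Series combination: Z_total = R + C = 595 - j3.777 Ω = 595∠-0.4° Ω.
Step 4 — Source phasor: V = 121∠76.4° V = 28.45 + j117.6 V.
Step 5 — Ohm's law: I = V / Z_total = (28.45 + j117.6) / (595 - j3.777) = 0.04656 + j0.198 A.
Step 6 — Convert to polar: |I| = 0.2034 A, ∠I = 76.8°.

I = 0.2034∠76.8° A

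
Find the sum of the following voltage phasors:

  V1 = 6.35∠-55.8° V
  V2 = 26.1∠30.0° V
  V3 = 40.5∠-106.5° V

Step 1 — Convert each phasor to rectangular form:
  V1 = 6.35·(cos(-55.8°) + j·sin(-55.8°)) = 3.569 - j5.252 V
  V2 = 26.1·(cos(30.0°) + j·sin(30.0°)) = 22.6 + j13.05 V
  V3 = 40.5·(cos(-106.5°) + j·sin(-106.5°)) = -11.5 - j38.83 V
Step 2 — Sum components: V_total = 14.67 - j31.03 V.
Step 3 — Convert to polar: |V_total| = 34.33 V, ∠V_total = -64.7°.

V_total = 34.33∠-64.7° V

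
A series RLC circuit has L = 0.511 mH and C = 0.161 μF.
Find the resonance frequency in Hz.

Step 1 — Resonance condition Im(Z)=0 gives ω₀ = 1/√(LC).
Step 2 — ω₀ = 1/√(0.000511·1.61e-07) = 1.102e+05 rad/s.
Step 3 — f₀ = ω₀/(2π) = 1.755e+04 Hz.

f₀ = 1.755e+04 Hz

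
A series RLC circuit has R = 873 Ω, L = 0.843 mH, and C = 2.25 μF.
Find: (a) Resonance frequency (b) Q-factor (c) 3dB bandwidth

Step 1 — Resonance condition Im(Z)=0 gives ω₀ = 1/√(LC).
Step 2 — ω₀ = 1/√(0.000843·2.25e-06) = 2.296e+04 rad/s.
Step 3 — f₀ = ω₀/(2π) = 3654 Hz.
Step 4 — Series Q: Q = ω₀L/R = 2.296e+04·0.000843/873 = 0.02217.
Step 5 — 3dB bandwidth: Δω = ω₀/Q = 1.036e+06 rad/s; BW = Δω/(2π) = 1.648e+05 Hz.

(a) f₀ = 3654 Hz  (b) Q = 0.02217  (c) BW = 1.648e+05 Hz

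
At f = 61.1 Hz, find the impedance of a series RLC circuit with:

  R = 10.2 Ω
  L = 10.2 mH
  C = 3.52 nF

Step 1 — Angular frequency: ω = 2π·f = 2π·61.1 = 383.9 rad/s.
Step 2 — Component impedances:
  R: Z = R = 10.2 Ω
  L: Z = jωL = j·383.9·0.0102 = 0 + j3.916 Ω
  C: Z = 1/(jωC) = -j/(ω·C) = 0 - j7.4e+05 Ω
Step 3 — Series combination: Z_total = R + L + C = 10.2 - j7.4e+05 Ω = 7.4e+05∠-90.0° Ω.

Z = 10.2 - j7.4e+05 Ω = 7.4e+05∠-90.0° Ω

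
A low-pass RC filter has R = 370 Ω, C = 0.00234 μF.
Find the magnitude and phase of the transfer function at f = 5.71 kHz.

Step 1 — Angular frequency: ω = 2π·5710 = 3.588e+04 rad/s.
Step 2 — Transfer function: H(jω) = 1/(1 + jωRC).
Step 3 — Denominator: 1 + jωRC = 1 + j·3.588e+04·370·2.34e-09 = 1 + j0.03106.
Step 4 — H = 0.999 - j0.03103.
Step 5 — Magnitude: |H| = 0.9995 (-0.0 dB); phase: φ = -1.8°.

|H| = 0.9995 (-0.0 dB), φ = -1.8°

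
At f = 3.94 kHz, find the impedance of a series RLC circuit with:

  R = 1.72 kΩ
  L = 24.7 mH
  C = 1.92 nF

Step 1 — Angular frequency: ω = 2π·f = 2π·3940 = 2.476e+04 rad/s.
Step 2 — Component impedances:
  R: Z = R = 1720 Ω
  L: Z = jωL = j·2.476e+04·0.0247 = 0 + j611.5 Ω
  C: Z = 1/(jωC) = -j/(ω·C) = 0 - j2.104e+04 Ω
Step 3 — Series combination: Z_total = R + L + C = 1720 - j2.043e+04 Ω = 2.05e+04∠-85.2° Ω.

Z = 1720 - j2.043e+04 Ω = 2.05e+04∠-85.2° Ω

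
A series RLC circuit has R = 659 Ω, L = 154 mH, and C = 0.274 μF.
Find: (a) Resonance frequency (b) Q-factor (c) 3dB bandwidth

Step 1 — Resonance condition Im(Z)=0 gives ω₀ = 1/√(LC).
Step 2 — ω₀ = 1/√(0.154·2.74e-07) = 4868 rad/s.
Step 3 — f₀ = ω₀/(2π) = 774.8 Hz.
Step 4 — Series Q: Q = ω₀L/R = 4868·0.154/659 = 1.138.
Step 5 — 3dB bandwidth: Δω = ω₀/Q = 4279 rad/s; BW = Δω/(2π) = 681.1 Hz.

(a) f₀ = 774.8 Hz  (b) Q = 1.138  (c) BW = 681.1 Hz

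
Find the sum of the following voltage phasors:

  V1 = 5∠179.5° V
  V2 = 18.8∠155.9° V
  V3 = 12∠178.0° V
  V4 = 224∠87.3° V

Step 1 — Convert each phasor to rectangular form:
  V1 = 5·(cos(179.5°) + j·sin(179.5°)) = -5 + j0.04363 V
  V2 = 18.8·(cos(155.9°) + j·sin(155.9°)) = -17.16 + j7.677 V
  V3 = 12·(cos(178.0°) + j·sin(178.0°)) = -11.99 + j0.4188 V
  V4 = 224·(cos(87.3°) + j·sin(87.3°)) = 10.55 + j223.8 V
Step 2 — Sum components: V_total = -23.6 + j231.9 V.
Step 3 — Convert to polar: |V_total| = 233.1 V, ∠V_total = 95.8°.

V_total = 233.1∠95.8° V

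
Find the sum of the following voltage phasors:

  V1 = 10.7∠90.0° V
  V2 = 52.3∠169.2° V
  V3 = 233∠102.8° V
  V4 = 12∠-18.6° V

Step 1 — Convert each phasor to rectangular form:
  V1 = 10.7·(cos(90.0°) + j·sin(90.0°)) = 0 + j10.7 V
  V2 = 52.3·(cos(169.2°) + j·sin(169.2°)) = -51.37 + j9.8 V
  V3 = 233·(cos(102.8°) + j·sin(102.8°)) = -51.62 + j227.2 V
  V4 = 12·(cos(-18.6°) + j·sin(-18.6°)) = 11.37 - j3.828 V
Step 2 — Sum components: V_total = -91.62 + j243.9 V.
Step 3 — Convert to polar: |V_total| = 260.5 V, ∠V_total = 110.6°.

V_total = 260.5∠110.6° V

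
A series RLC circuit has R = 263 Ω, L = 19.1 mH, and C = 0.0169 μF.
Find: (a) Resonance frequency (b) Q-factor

Step 1 — Resonance condition Im(Z)=0 gives ω₀ = 1/√(LC).
Step 2 — ω₀ = 1/√(0.0191·1.69e-08) = 5.566e+04 rad/s.
Step 3 — f₀ = ω₀/(2π) = 8858 Hz.
Step 4 — Series Q: Q = ω₀L/R = 5.566e+04·0.0191/263 = 4.042.

(a) f₀ = 8858 Hz  (b) Q = 4.042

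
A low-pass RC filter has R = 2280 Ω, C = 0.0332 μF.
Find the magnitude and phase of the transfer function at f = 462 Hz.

Step 1 — Angular frequency: ω = 2π·462 = 2903 rad/s.
Step 2 — Transfer function: H(jω) = 1/(1 + jωRC).
Step 3 — Denominator: 1 + jωRC = 1 + j·2903·2280·3.32e-08 = 1 + j0.2197.
Step 4 — H = 0.9539 - j0.2096.
Step 5 — Magnitude: |H| = 0.9767 (-0.2 dB); phase: φ = -12.4°.

|H| = 0.9767 (-0.2 dB), φ = -12.4°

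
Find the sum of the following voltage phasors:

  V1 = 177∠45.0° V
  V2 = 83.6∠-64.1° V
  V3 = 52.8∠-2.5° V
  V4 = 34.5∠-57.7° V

Step 1 — Convert each phasor to rectangular form:
  V1 = 177·(cos(45.0°) + j·sin(45.0°)) = 125.2 + j125.2 V
  V2 = 83.6·(cos(-64.1°) + j·sin(-64.1°)) = 36.52 - j75.2 V
  V3 = 52.8·(cos(-2.5°) + j·sin(-2.5°)) = 52.75 - j2.303 V
  V4 = 34.5·(cos(-57.7°) + j·sin(-57.7°)) = 18.44 - j29.16 V
Step 2 — Sum components: V_total = 232.9 + j18.49 V.
Step 3 — Convert to polar: |V_total| = 233.6 V, ∠V_total = 4.5°.

V_total = 233.6∠4.5° V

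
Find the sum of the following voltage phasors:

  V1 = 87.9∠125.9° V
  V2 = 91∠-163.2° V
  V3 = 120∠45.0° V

Step 1 — Convert each phasor to rectangular form:
  V1 = 87.9·(cos(125.9°) + j·sin(125.9°)) = -51.54 + j71.2 V
  V2 = 91·(cos(-163.2°) + j·sin(-163.2°)) = -87.12 - j26.3 V
  V3 = 120·(cos(45.0°) + j·sin(45.0°)) = 84.85 + j84.85 V
Step 2 — Sum components: V_total = -53.81 + j129.8 V.
Step 3 — Convert to polar: |V_total| = 140.5 V, ∠V_total = 112.5°.

V_total = 140.5∠112.5° V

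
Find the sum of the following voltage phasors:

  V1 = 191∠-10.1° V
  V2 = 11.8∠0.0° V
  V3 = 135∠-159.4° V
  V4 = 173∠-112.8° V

Step 1 — Convert each phasor to rectangular form:
  V1 = 191·(cos(-10.1°) + j·sin(-10.1°)) = 188 - j33.5 V
  V2 = 11.8·(cos(0.0°) + j·sin(0.0°)) = 11.8 V
  V3 = 135·(cos(-159.4°) + j·sin(-159.4°)) = -126.4 - j47.5 V
  V4 = 173·(cos(-112.8°) + j·sin(-112.8°)) = -67.04 - j159.5 V
Step 2 — Sum components: V_total = 6.432 - j240.5 V.
Step 3 — Convert to polar: |V_total| = 240.6 V, ∠V_total = -88.5°.

V_total = 240.6∠-88.5° V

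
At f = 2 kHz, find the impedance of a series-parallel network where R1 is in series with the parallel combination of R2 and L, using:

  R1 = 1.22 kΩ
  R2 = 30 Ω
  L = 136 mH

Step 1 — Angular frequency: ω = 2π·f = 2π·2000 = 1.257e+04 rad/s.
Step 2 — Component impedances:
  R1: Z = R = 1220 Ω
  R2: Z = R = 30 Ω
  L: Z = jωL = j·1.257e+04·0.136 = 0 + j1709 Ω
Step 3 — Parallel branch: R2 || L = 1/(1/R2 + 1/L) = 29.99 + j0.5265 Ω.
Step 4 — Series with R1: Z_total = R1 + (R2 || L) = 1250 + j0.5265 Ω = 1250∠0.0° Ω.

Z = 1250 + j0.5265 Ω = 1250∠0.0° Ω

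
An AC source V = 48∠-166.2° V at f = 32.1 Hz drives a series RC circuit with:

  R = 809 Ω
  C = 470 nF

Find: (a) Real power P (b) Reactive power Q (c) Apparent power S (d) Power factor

Step 1 — Angular frequency: ω = 2π·f = 2π·32.1 = 201.7 rad/s.
Step 2 — Component impedances:
  R: Z = R = 809 Ω
  C: Z = 1/(jωC) = -j/(ω·C) = 0 - j1.055e+04 Ω
Step 3 — Series combination: Z_total = R + C = 809 - j1.055e+04 Ω = 1.058e+04∠-85.6° Ω.
Step 4 — Source phasor: V = 48∠-166.2° V = -46.61 - j11.45 V.
Step 5 — Current: I = V / Z = 0.0007421 - j0.004476 A = 0.004537∠-80.6° A.
Step 6 — Complex power: S = V·I* = 0.01665 - j0.2171 VA.
Step 7 — Real power: P = Re(S) = 0.01665 W.
Step 8 — Reactive power: Q = Im(S) = -0.2171 VAR.
Step 9 — Apparent power: |S| = 0.2178 VA.
Step 10 — Power factor: PF = P/|S| = 0.07646 (leading).

(a) P = 0.01665 W  (b) Q = -0.2171 VAR  (c) S = 0.2178 VA  (d) PF = 0.07646 (leading)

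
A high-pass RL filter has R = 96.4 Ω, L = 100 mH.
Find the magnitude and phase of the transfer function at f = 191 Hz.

Step 1 — Angular frequency: ω = 2π·191 = 1200 rad/s.
Step 2 — Transfer function: H(jω) = jωL/(R + jωL).
Step 3 — Numerator jωL = j·120; denominator R + jωL = 96.4 + j120.
Step 4 — H = 0.6078 + j0.4882.
Step 5 — Magnitude: |H| = 0.7796 (-2.2 dB); phase: φ = 38.8°.

|H| = 0.7796 (-2.2 dB), φ = 38.8°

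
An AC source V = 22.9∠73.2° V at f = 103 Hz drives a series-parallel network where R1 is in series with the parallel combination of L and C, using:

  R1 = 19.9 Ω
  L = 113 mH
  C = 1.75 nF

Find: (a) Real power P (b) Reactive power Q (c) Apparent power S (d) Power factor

Step 1 — Angular frequency: ω = 2π·f = 2π·103 = 647.2 rad/s.
Step 2 — Component impedances:
  R1: Z = R = 19.9 Ω
  L: Z = jωL = j·647.2·0.113 = 0 + j73.13 Ω
  C: Z = 1/(jωC) = -j/(ω·C) = 0 - j8.83e+05 Ω
Step 3 — Parallel branch: L || C = 1/(1/L + 1/C) = 0 + j73.14 Ω.
Step 4 — Series with R1: Z_total = R1 + (L || C) = 19.9 + j73.14 Ω = 75.8∠74.8° Ω.
Step 5 — Source phasor: V = 22.9∠73.2° V = 6.619 + j21.92 V.
Step 6 — Current: I = V / Z = 0.302 - j0.008323 A = 0.3021∠-1.6° A.
Step 7 — Complex power: S = V·I* = 1.817 + j6.676 VA.
Step 8 — Real power: P = Re(S) = 1.817 W.
Step 9 — Reactive power: Q = Im(S) = 6.676 VAR.
Step 10 — Apparent power: |S| = 6.919 VA.
Step 11 — Power factor: PF = P/|S| = 0.2626 (lagging).

(a) P = 1.817 W  (b) Q = 6.676 VAR  (c) S = 6.919 VA  (d) PF = 0.2626 (lagging)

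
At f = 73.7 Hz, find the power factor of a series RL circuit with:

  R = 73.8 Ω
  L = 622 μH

Step 1 — Angular frequency: ω = 2π·f = 2π·73.7 = 463.1 rad/s.
Step 2 — Component impedances:
  R: Z = R = 73.8 Ω
  L: Z = jωL = j·463.1·0.000622 = 0 + j0.288 Ω
Step 3 — Series combination: Z_total = R + L = 73.8 + j0.288 Ω = 73.8∠0.2° Ω.
Step 4 — Power factor: PF = cos(φ) = Re(Z)/|Z| = 73.8/73.8 = 1.
Step 5 — Type: Im(Z) = 0.288 ⇒ lagging (phase φ = 0.2°).

PF = 1 (lagging, φ = 0.2°)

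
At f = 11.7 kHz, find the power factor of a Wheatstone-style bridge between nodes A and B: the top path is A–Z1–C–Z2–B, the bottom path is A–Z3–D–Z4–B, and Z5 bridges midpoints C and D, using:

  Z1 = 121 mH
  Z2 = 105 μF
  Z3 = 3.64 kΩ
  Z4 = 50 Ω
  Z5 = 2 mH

Step 1 — Angular frequency: ω = 2π·f = 2π·1.17e+04 = 7.351e+04 rad/s.
Step 2 — Component impedances:
  Z1: Z = jωL = j·7.351e+04·0.121 = 0 + j8895 Ω
  Z2: Z = 1/(jωC) = -j/(ω·C) = 0 - j0.1296 Ω
  Z3: Z = R = 3640 Ω
  Z4: Z = R = 50 Ω
  Z5: Z = jωL = j·7.351e+04·0.002 = 0 + j147 Ω
Step 3 — Bridge requires nodal analysis (the Z5 bridge couples midpoints C and D, so the two paths cannot be reduced to a simple series/parallel combination). Setting node B to ground and injecting 1 A at node A, the 3-node admittance system at A, C, D solves to V_A = Z_AB = 3136 + j1312 Ω = 3399∠22.7° Ω.
Step 4 — Power factor: PF = cos(φ) = Re(Z)/|Z| = 3135.9/3399.3 = 0.9225.
Step 5 — Type: Im(Z) = 1312 ⇒ lagging (phase φ = 22.7°).

PF = 0.9225 (lagging, φ = 22.7°)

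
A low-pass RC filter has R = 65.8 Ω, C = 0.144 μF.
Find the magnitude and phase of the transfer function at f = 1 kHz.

Step 1 — Angular frequency: ω = 2π·1000 = 6283 rad/s.
Step 2 — Transfer function: H(jω) = 1/(1 + jωRC).
Step 3 — Denominator: 1 + jωRC = 1 + j·6283·65.8·1.44e-07 = 1 + j0.05953.
Step 4 — H = 0.9965 - j0.05932.
Step 5 — Magnitude: |H| = 0.9982 (-0.0 dB); phase: φ = -3.4°.

|H| = 0.9982 (-0.0 dB), φ = -3.4°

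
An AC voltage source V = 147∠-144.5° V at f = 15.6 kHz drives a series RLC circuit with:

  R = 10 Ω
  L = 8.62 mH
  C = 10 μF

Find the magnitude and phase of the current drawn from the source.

Step 1 — Angular frequency: ω = 2π·f = 2π·1.56e+04 = 9.802e+04 rad/s.
Step 2 — Component impedances:
  R: Z = R = 10 Ω
  L: Z = jωL = j·9.802e+04·0.00862 = 0 + j844.9 Ω
  C: Z = 1/(jωC) = -j/(ω·C) = 0 - j1.02 Ω
Step 3 — Series combination: Z_total = R + L + C = 10 + j843.9 Ω = 844∠89.3° Ω.
Step 4 — Source phasor: V = 147∠-144.5° V = -119.7 - j85.36 V.
Step 5 — Ohm's law: I = V / Z_total = (-119.7 - j85.36) / (10 + j843.9) = -0.1028 + j0.1406 A.
Step 6 — Convert to polar: |I| = 0.1742 A, ∠I = 126.2°.

I = 0.1742∠126.2° A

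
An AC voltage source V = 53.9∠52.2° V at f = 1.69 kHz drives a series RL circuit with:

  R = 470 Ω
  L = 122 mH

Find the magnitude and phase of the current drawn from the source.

Step 1 — Angular frequency: ω = 2π·f = 2π·1690 = 1.062e+04 rad/s.
Step 2 — Component impedances:
  R: Z = R = 470 Ω
  L: Z = jωL = j·1.062e+04·0.122 = 0 + j1295 Ω
Step 3 — Series combination: Z_total = R + L = 470 + j1295 Ω = 1378∠70.1° Ω.
Step 4 — Source phasor: V = 53.9∠52.2° V = 33.04 + j42.59 V.
Step 5 — Ohm's law: I = V / Z_total = (33.04 + j42.59) / (470 + j1295) = 0.03723 - j0.01199 A.
Step 6 — Convert to polar: |I| = 0.03911 A, ∠I = -17.9°.

I = 0.03911∠-17.9° A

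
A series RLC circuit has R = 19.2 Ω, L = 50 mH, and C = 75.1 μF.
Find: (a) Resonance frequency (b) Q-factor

Step 1 — Resonance condition Im(Z)=0 gives ω₀ = 1/√(LC).
Step 2 — ω₀ = 1/√(0.05·7.51e-05) = 516.1 rad/s.
Step 3 — f₀ = ω₀/(2π) = 82.13 Hz.
Step 4 — Series Q: Q = ω₀L/R = 516.1·0.05/19.2 = 1.344.

(a) f₀ = 82.13 Hz  (b) Q = 1.344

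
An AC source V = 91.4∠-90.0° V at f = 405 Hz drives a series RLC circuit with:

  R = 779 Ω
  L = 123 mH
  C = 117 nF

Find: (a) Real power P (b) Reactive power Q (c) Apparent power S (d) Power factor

Step 1 — Angular frequency: ω = 2π·f = 2π·405 = 2545 rad/s.
Step 2 — Component impedances:
  R: Z = R = 779 Ω
  L: Z = jωL = j·2545·0.123 = 0 + j313 Ω
  C: Z = 1/(jωC) = -j/(ω·C) = 0 - j3359 Ω
Step 3 — Series combination: Z_total = R + L + C = 779 - j3046 Ω = 3144∠-75.7° Ω.
Step 4 — Source phasor: V = 91.4∠-90.0° V = 0 - j91.4 V.
Step 5 — Current: I = V / Z = 0.02817 - j0.007204 A = 0.02907∠-14.3° A.
Step 6 — Complex power: S = V·I* = 0.6584 - j2.574 VA.
Step 7 — Real power: P = Re(S) = 0.6584 W.
Step 8 — Reactive power: Q = Im(S) = -2.574 VAR.
Step 9 — Apparent power: |S| = 2.657 VA.
Step 10 — Power factor: PF = P/|S| = 0.2478 (leading).

(a) P = 0.6584 W  (b) Q = -2.574 VAR  (c) S = 2.657 VA  (d) PF = 0.2478 (leading)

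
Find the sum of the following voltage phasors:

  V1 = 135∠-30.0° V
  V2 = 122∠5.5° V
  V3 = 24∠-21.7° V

Step 1 — Convert each phasor to rectangular form:
  V1 = 135·(cos(-30.0°) + j·sin(-30.0°)) = 116.9 - j67.5 V
  V2 = 122·(cos(5.5°) + j·sin(5.5°)) = 121.4 + j11.69 V
  V3 = 24·(cos(-21.7°) + j·sin(-21.7°)) = 22.3 - j8.874 V
Step 2 — Sum components: V_total = 260.7 - j64.68 V.
Step 3 — Convert to polar: |V_total| = 268.6 V, ∠V_total = -13.9°.

V_total = 268.6∠-13.9° V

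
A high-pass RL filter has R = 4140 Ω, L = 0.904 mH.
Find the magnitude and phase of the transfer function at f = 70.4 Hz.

Step 1 — Angular frequency: ω = 2π·70.4 = 442.3 rad/s.
Step 2 — Transfer function: H(jω) = jωL/(R + jωL).
Step 3 — Numerator jωL = j·0.3999; denominator R + jωL = 4140 + j0.3999.
Step 4 — H = 9.329e-09 + j9.659e-05.
Step 5 — Magnitude: |H| = 9.659e-05 (-80.3 dB); phase: φ = 90.0°.

|H| = 9.659e-05 (-80.3 dB), φ = 90.0°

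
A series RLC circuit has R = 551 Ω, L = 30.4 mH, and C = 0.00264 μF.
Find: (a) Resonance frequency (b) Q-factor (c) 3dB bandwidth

Step 1 — Resonance: ω₀ = 1/√(LC) = 1/√(0.0304·2.64e-09) = 1.116e+05 rad/s.
Step 2 — f₀ = ω₀/(2π) = 1.777e+04 Hz.
Step 3 — Series Q: Q = ω₀L/R = 1.116e+05·0.0304/551 = 6.159.
Step 4 — Bandwidth: Δω = ω₀/Q = 1.812e+04 rad/s; BW = Δω/(2π) = 2885 Hz.

(a) f₀ = 1.777e+04 Hz  (b) Q = 6.159  (c) BW = 2885 Hz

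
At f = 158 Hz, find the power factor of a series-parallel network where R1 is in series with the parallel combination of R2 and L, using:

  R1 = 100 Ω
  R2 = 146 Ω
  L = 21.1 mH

Step 1 — Angular frequency: ω = 2π·f = 2π·158 = 992.7 rad/s.
Step 2 — Component impedances:
  R1: Z = R = 100 Ω
  R2: Z = R = 146 Ω
  L: Z = jωL = j·992.7·0.0211 = 0 + j20.95 Ω
Step 3 — Parallel branch: R2 || L = 1/(1/R2 + 1/L) = 2.945 + j20.52 Ω.
Step 4 — Series with R1: Z_total = R1 + (R2 || L) = 102.9 + j20.52 Ω = 105∠11.3° Ω.
Step 5 — Power factor: PF = cos(φ) = Re(Z)/|Z| = 102.94/104.97 = 0.9807.
Step 6 — Type: Im(Z) = 20.52 ⇒ lagging (phase φ = 11.3°).

PF = 0.9807 (lagging, φ = 11.3°)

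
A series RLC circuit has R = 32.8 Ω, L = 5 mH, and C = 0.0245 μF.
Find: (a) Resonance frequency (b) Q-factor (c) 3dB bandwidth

Step 1 — Resonance condition Im(Z)=0 gives ω₀ = 1/√(LC).
Step 2 — ω₀ = 1/√(0.005·2.45e-08) = 9.035e+04 rad/s.
Step 3 — f₀ = ω₀/(2π) = 1.438e+04 Hz.
Step 4 — Series Q: Q = ω₀L/R = 9.035e+04·0.005/32.8 = 13.77.
Step 5 — 3dB bandwidth: Δω = ω₀/Q = 6560 rad/s; BW = Δω/(2π) = 1044 Hz.

(a) f₀ = 1.438e+04 Hz  (b) Q = 13.77  (c) BW = 1044 Hz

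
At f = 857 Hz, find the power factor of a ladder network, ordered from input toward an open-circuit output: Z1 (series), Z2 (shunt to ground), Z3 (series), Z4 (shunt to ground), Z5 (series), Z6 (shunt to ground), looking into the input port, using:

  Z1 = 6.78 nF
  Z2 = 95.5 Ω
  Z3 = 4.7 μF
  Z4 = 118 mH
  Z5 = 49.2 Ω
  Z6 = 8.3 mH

Step 1 — Angular frequency: ω = 2π·f = 2π·857 = 5385 rad/s.
Step 2 — Component impedances:
  Z1: Z = 1/(jωC) = -j/(ω·C) = 0 - j2.739e+04 Ω
  Z2: Z = R = 95.5 Ω
  Z3: Z = 1/(jωC) = -j/(ω·C) = 0 - j39.51 Ω
  Z4: Z = jωL = j·5385·0.118 = 0 + j635.4 Ω
  Z5: Z = R = 49.2 Ω
  Z6: Z = jωL = j·5385·0.0083 = 0 + j44.69 Ω
Step 3 — Ladder network (open output): work backward from the far end, alternating series and parallel combinations. Z_in = 29.62 - j2.739e+04 Ω = 2.739e+04∠-89.9° Ω.
Step 4 — Power factor: PF = cos(φ) = Re(Z)/|Z| = 29.62/2.739e+04 = 0.001081.
Step 5 — Type: Im(Z) = -2.739e+04 ⇒ leading (phase φ = -89.9°).

PF = 0.001081 (leading, φ = -89.9°)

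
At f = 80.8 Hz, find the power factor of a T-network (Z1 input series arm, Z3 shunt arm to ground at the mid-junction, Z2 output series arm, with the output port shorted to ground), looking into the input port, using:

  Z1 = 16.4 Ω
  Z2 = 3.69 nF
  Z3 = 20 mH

Step 1 — Angular frequency: ω = 2π·f = 2π·80.8 = 507.7 rad/s.
Step 2 — Component impedances:
  Z1: Z = R = 16.4 Ω
  Z2: Z = 1/(jωC) = -j/(ω·C) = 0 - j5.338e+05 Ω
  Z3: Z = jωL = j·507.7·0.02 = 0 + j10.15 Ω
Step 3 — With the output port shorted to ground, the output series arm Z2 runs from the junction to ground; the shunt arm Z3 also runs from the junction to ground. They appear in parallel: Z3 || Z2 = 0 + j10.15 Ω.
Step 4 — Series with input arm Z1: Z_in = Z1 + (Z3 || Z2) = 16.4 + j10.15 Ω = 19.29∠31.8° Ω.
Step 5 — Power factor: PF = cos(φ) = Re(Z)/|Z| = 16.4/19.29 = 0.8502.
Step 6 — Type: Im(Z) = 10.15 ⇒ lagging (phase φ = 31.8°).

PF = 0.8502 (lagging, φ = 31.8°)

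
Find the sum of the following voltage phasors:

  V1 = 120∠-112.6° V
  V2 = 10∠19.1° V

Step 1 — Convert each phasor to rectangular form:
  V1 = 120·(cos(-112.6°) + j·sin(-112.6°)) = -46.12 - j110.8 V
  V2 = 10·(cos(19.1°) + j·sin(19.1°)) = 9.449 + j3.272 V
Step 2 — Sum components: V_total = -36.67 - j107.5 V.
Step 3 — Convert to polar: |V_total| = 113.6 V, ∠V_total = -108.8°.

V_total = 113.6∠-108.8° V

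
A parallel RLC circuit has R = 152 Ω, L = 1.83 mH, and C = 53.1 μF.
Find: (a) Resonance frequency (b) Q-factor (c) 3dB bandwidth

Step 1 — Resonance: ω₀ = 1/√(LC) = 1/√(0.00183·5.31e-05) = 3208 rad/s.
Step 2 — f₀ = ω₀/(2π) = 510.6 Hz.
Step 3 — Parallel Q: Q = R/(ω₀L) = 152/(3208·0.00183) = 25.89.
Step 4 — Bandwidth: Δω = ω₀/Q = 123.9 rad/s; BW = Δω/(2π) = 19.72 Hz.

(a) f₀ = 510.6 Hz  (b) Q = 25.89  (c) BW = 19.72 Hz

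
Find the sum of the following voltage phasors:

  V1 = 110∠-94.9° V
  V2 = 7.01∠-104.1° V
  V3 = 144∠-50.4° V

Step 1 — Convert each phasor to rectangular form:
  V1 = 110·(cos(-94.9°) + j·sin(-94.9°)) = -9.396 - j109.6 V
  V2 = 7.01·(cos(-104.1°) + j·sin(-104.1°)) = -1.708 - j6.799 V
  V3 = 144·(cos(-50.4°) + j·sin(-50.4°)) = 91.79 - j111 V
Step 2 — Sum components: V_total = 80.69 - j227.4 V.
Step 3 — Convert to polar: |V_total| = 241.2 V, ∠V_total = -70.5°.

V_total = 241.2∠-70.5° V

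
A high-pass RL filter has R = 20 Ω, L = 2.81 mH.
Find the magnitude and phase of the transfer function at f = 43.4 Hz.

Step 1 — Angular frequency: ω = 2π·43.4 = 272.7 rad/s.
Step 2 — Transfer function: H(jω) = jωL/(R + jωL).
Step 3 — Numerator jωL = j·0.7663; denominator R + jωL = 20 + j0.7663.
Step 4 — H = 0.001466 + j0.03826.
Step 5 — Magnitude: |H| = 0.03828 (-28.3 dB); phase: φ = 87.8°.

|H| = 0.03828 (-28.3 dB), φ = 87.8°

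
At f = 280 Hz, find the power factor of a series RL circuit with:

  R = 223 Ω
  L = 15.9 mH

Step 1 — Angular frequency: ω = 2π·f = 2π·280 = 1759 rad/s.
Step 2 — Component impedances:
  R: Z = R = 223 Ω
  L: Z = jωL = j·1759·0.0159 = 0 + j27.97 Ω
Step 3 — Series combination: Z_total = R + L = 223 + j27.97 Ω = 224.7∠7.1° Ω.
Step 4 — Power factor: PF = cos(φ) = Re(Z)/|Z| = 223/224.75 = 0.9922.
Step 5 — Type: Im(Z) = 27.97 ⇒ lagging (phase φ = 7.1°).

PF = 0.9922 (lagging, φ = 7.1°)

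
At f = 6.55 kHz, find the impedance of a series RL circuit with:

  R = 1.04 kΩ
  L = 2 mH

Step 1 — Angular frequency: ω = 2π·f = 2π·6550 = 4.115e+04 rad/s.
Step 2 — Component impedances:
  R: Z = R = 1040 Ω
  L: Z = jωL = j·4.115e+04·0.002 = 0 + j82.31 Ω
Step 3 — Series combination: Z_total = R + L = 1040 + j82.31 Ω = 1043∠4.5° Ω.

Z = 1040 + j82.31 Ω = 1043∠4.5° Ω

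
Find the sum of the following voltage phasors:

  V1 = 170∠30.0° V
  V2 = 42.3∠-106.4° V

Step 1 — Convert each phasor to rectangular form:
  V1 = 170·(cos(30.0°) + j·sin(30.0°)) = 147.2 + j85 V
  V2 = 42.3·(cos(-106.4°) + j·sin(-106.4°)) = -11.94 - j40.58 V
Step 2 — Sum components: V_total = 135.3 + j44.42 V.
Step 3 — Convert to polar: |V_total| = 142.4 V, ∠V_total = 18.2°.

V_total = 142.4∠18.2° V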